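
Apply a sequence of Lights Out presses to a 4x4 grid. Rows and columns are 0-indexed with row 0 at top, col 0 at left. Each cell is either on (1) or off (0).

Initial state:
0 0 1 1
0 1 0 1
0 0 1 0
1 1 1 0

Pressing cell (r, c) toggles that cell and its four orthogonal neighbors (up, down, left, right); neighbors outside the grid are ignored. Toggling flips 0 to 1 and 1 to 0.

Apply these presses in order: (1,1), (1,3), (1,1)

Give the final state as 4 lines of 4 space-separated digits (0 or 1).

Answer: 0 0 1 0
0 1 1 0
0 0 1 1
1 1 1 0

Derivation:
After press 1 at (1,1):
0 1 1 1
1 0 1 1
0 1 1 0
1 1 1 0

After press 2 at (1,3):
0 1 1 0
1 0 0 0
0 1 1 1
1 1 1 0

After press 3 at (1,1):
0 0 1 0
0 1 1 0
0 0 1 1
1 1 1 0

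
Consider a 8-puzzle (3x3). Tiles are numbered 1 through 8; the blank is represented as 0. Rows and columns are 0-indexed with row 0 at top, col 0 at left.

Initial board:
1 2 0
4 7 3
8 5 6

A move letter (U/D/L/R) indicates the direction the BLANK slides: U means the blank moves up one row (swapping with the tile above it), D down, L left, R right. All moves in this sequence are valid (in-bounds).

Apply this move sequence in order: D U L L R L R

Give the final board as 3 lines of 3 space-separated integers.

Answer: 1 0 2
4 7 3
8 5 6

Derivation:
After move 1 (D):
1 2 3
4 7 0
8 5 6

After move 2 (U):
1 2 0
4 7 3
8 5 6

After move 3 (L):
1 0 2
4 7 3
8 5 6

After move 4 (L):
0 1 2
4 7 3
8 5 6

After move 5 (R):
1 0 2
4 7 3
8 5 6

After move 6 (L):
0 1 2
4 7 3
8 5 6

After move 7 (R):
1 0 2
4 7 3
8 5 6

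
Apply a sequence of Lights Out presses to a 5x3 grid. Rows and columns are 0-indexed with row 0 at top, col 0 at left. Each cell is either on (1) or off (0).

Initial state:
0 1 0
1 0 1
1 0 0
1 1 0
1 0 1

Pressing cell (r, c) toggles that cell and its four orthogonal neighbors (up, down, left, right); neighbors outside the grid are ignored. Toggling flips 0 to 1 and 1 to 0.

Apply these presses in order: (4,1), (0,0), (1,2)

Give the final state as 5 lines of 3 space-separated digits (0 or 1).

After press 1 at (4,1):
0 1 0
1 0 1
1 0 0
1 0 0
0 1 0

After press 2 at (0,0):
1 0 0
0 0 1
1 0 0
1 0 0
0 1 0

After press 3 at (1,2):
1 0 1
0 1 0
1 0 1
1 0 0
0 1 0

Answer: 1 0 1
0 1 0
1 0 1
1 0 0
0 1 0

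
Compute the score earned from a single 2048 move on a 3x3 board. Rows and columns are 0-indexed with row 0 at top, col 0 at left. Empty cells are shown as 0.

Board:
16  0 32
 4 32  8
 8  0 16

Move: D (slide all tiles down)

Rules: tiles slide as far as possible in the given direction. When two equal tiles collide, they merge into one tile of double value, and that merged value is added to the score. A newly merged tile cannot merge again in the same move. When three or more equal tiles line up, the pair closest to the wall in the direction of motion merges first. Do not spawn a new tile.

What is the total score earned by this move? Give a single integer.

Answer: 0

Derivation:
Slide down:
col 0: [16, 4, 8] -> [16, 4, 8]  score +0 (running 0)
col 1: [0, 32, 0] -> [0, 0, 32]  score +0 (running 0)
col 2: [32, 8, 16] -> [32, 8, 16]  score +0 (running 0)
Board after move:
16  0 32
 4  0  8
 8 32 16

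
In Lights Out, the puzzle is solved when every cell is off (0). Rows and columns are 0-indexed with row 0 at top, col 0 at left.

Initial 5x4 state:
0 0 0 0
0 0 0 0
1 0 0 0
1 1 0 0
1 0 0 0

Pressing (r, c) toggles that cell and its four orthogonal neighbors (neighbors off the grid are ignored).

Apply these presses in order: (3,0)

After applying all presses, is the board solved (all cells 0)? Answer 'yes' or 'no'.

After press 1 at (3,0):
0 0 0 0
0 0 0 0
0 0 0 0
0 0 0 0
0 0 0 0

Lights still on: 0

Answer: yes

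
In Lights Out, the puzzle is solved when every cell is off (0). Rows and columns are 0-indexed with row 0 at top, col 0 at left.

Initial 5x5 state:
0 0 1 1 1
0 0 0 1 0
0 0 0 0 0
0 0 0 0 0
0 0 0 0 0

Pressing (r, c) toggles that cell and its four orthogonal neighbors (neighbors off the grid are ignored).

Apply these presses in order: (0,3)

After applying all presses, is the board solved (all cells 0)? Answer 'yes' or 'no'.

Answer: yes

Derivation:
After press 1 at (0,3):
0 0 0 0 0
0 0 0 0 0
0 0 0 0 0
0 0 0 0 0
0 0 0 0 0

Lights still on: 0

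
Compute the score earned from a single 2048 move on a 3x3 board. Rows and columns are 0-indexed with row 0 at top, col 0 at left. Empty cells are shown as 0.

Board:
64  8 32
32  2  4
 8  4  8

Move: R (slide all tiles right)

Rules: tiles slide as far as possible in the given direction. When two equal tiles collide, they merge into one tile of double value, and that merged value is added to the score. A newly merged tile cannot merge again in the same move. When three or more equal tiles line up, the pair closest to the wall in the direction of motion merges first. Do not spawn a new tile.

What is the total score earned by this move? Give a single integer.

Slide right:
row 0: [64, 8, 32] -> [64, 8, 32]  score +0 (running 0)
row 1: [32, 2, 4] -> [32, 2, 4]  score +0 (running 0)
row 2: [8, 4, 8] -> [8, 4, 8]  score +0 (running 0)
Board after move:
64  8 32
32  2  4
 8  4  8

Answer: 0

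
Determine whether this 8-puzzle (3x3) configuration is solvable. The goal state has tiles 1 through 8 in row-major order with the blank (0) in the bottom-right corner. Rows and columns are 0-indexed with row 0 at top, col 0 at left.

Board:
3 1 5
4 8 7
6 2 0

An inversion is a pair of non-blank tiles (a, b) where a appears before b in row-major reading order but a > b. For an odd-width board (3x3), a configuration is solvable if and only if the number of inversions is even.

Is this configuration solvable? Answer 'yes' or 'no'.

Inversions (pairs i<j in row-major order where tile[i] > tile[j] > 0): 11
11 is odd, so the puzzle is not solvable.

Answer: no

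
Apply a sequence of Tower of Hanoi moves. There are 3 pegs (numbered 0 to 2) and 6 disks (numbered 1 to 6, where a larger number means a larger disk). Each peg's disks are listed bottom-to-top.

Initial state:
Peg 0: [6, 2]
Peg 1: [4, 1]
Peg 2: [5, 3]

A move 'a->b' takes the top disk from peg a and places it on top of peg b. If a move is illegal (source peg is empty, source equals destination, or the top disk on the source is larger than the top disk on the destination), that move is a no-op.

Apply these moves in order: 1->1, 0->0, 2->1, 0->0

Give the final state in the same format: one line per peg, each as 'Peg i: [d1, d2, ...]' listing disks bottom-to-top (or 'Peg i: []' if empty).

Answer: Peg 0: [6, 2]
Peg 1: [4, 1]
Peg 2: [5, 3]

Derivation:
After move 1 (1->1):
Peg 0: [6, 2]
Peg 1: [4, 1]
Peg 2: [5, 3]

After move 2 (0->0):
Peg 0: [6, 2]
Peg 1: [4, 1]
Peg 2: [5, 3]

After move 3 (2->1):
Peg 0: [6, 2]
Peg 1: [4, 1]
Peg 2: [5, 3]

After move 4 (0->0):
Peg 0: [6, 2]
Peg 1: [4, 1]
Peg 2: [5, 3]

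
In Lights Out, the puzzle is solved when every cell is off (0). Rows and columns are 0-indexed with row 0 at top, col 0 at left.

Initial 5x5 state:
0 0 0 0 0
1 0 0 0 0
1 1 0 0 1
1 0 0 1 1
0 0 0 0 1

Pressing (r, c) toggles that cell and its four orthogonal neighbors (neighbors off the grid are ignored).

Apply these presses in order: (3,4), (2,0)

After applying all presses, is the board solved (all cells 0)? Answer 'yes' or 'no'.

After press 1 at (3,4):
0 0 0 0 0
1 0 0 0 0
1 1 0 0 0
1 0 0 0 0
0 0 0 0 0

After press 2 at (2,0):
0 0 0 0 0
0 0 0 0 0
0 0 0 0 0
0 0 0 0 0
0 0 0 0 0

Lights still on: 0

Answer: yes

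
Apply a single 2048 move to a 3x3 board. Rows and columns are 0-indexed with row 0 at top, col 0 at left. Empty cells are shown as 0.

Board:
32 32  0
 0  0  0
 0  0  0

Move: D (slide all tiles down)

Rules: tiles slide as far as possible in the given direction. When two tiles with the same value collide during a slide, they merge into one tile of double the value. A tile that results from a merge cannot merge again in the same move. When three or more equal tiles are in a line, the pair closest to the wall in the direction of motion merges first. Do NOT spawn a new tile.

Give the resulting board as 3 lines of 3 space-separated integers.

Slide down:
col 0: [32, 0, 0] -> [0, 0, 32]
col 1: [32, 0, 0] -> [0, 0, 32]
col 2: [0, 0, 0] -> [0, 0, 0]

Answer:  0  0  0
 0  0  0
32 32  0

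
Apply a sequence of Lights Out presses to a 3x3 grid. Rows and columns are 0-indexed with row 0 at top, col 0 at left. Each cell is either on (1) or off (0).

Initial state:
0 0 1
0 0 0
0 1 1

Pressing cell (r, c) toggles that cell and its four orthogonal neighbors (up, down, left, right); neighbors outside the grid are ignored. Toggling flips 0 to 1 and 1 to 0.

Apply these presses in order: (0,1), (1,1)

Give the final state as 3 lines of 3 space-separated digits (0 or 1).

After press 1 at (0,1):
1 1 0
0 1 0
0 1 1

After press 2 at (1,1):
1 0 0
1 0 1
0 0 1

Answer: 1 0 0
1 0 1
0 0 1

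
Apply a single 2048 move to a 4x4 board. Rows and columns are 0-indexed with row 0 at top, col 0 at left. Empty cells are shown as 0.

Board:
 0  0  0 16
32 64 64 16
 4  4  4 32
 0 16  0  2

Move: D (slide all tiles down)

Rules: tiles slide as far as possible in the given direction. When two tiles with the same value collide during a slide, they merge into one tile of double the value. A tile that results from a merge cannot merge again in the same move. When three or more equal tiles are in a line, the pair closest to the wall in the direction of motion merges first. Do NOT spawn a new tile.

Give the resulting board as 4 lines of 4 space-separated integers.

Slide down:
col 0: [0, 32, 4, 0] -> [0, 0, 32, 4]
col 1: [0, 64, 4, 16] -> [0, 64, 4, 16]
col 2: [0, 64, 4, 0] -> [0, 0, 64, 4]
col 3: [16, 16, 32, 2] -> [0, 32, 32, 2]

Answer:  0  0  0  0
 0 64  0 32
32  4 64 32
 4 16  4  2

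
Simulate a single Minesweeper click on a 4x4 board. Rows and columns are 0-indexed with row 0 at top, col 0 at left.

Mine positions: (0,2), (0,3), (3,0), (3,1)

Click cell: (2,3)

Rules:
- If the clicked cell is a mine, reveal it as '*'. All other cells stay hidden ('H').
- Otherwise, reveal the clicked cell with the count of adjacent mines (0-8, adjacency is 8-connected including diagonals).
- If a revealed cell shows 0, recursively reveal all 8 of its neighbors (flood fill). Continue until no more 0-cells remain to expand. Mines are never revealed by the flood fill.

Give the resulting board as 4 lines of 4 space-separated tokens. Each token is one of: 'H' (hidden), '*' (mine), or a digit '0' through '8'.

H H H H
H H 2 2
H H 1 0
H H 1 0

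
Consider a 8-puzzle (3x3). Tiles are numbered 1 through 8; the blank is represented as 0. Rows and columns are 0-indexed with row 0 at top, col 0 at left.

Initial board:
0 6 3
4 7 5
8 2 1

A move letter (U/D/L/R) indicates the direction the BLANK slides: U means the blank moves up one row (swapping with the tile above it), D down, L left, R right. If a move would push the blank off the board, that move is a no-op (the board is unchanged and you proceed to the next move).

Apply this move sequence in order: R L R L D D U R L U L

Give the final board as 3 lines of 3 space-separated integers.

After move 1 (R):
6 0 3
4 7 5
8 2 1

After move 2 (L):
0 6 3
4 7 5
8 2 1

After move 3 (R):
6 0 3
4 7 5
8 2 1

After move 4 (L):
0 6 3
4 7 5
8 2 1

After move 5 (D):
4 6 3
0 7 5
8 2 1

After move 6 (D):
4 6 3
8 7 5
0 2 1

After move 7 (U):
4 6 3
0 7 5
8 2 1

After move 8 (R):
4 6 3
7 0 5
8 2 1

After move 9 (L):
4 6 3
0 7 5
8 2 1

After move 10 (U):
0 6 3
4 7 5
8 2 1

After move 11 (L):
0 6 3
4 7 5
8 2 1

Answer: 0 6 3
4 7 5
8 2 1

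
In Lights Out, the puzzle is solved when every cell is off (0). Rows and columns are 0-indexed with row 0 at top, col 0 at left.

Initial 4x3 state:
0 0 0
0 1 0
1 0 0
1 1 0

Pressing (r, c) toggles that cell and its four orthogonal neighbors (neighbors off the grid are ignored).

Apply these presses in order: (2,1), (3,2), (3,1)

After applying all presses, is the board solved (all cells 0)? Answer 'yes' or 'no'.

Answer: yes

Derivation:
After press 1 at (2,1):
0 0 0
0 0 0
0 1 1
1 0 0

After press 2 at (3,2):
0 0 0
0 0 0
0 1 0
1 1 1

After press 3 at (3,1):
0 0 0
0 0 0
0 0 0
0 0 0

Lights still on: 0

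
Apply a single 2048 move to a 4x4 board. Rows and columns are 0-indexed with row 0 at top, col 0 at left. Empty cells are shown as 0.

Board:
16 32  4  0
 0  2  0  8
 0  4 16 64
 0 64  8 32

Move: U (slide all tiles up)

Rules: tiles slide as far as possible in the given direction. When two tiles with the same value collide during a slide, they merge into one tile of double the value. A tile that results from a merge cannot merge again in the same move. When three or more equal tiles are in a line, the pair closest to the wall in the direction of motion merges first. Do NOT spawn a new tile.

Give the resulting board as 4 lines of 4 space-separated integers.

Answer: 16 32  4  8
 0  2 16 64
 0  4  8 32
 0 64  0  0

Derivation:
Slide up:
col 0: [16, 0, 0, 0] -> [16, 0, 0, 0]
col 1: [32, 2, 4, 64] -> [32, 2, 4, 64]
col 2: [4, 0, 16, 8] -> [4, 16, 8, 0]
col 3: [0, 8, 64, 32] -> [8, 64, 32, 0]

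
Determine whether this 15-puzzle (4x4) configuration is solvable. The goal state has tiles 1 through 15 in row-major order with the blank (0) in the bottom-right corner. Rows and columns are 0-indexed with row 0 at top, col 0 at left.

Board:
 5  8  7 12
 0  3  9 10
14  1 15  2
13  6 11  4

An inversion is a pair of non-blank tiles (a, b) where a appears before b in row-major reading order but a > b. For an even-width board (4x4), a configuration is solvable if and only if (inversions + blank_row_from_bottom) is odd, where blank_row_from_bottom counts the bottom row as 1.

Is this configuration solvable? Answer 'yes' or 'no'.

Answer: no

Derivation:
Inversions: 49
Blank is in row 1 (0-indexed from top), which is row 3 counting from the bottom (bottom = 1).
49 + 3 = 52, which is even, so the puzzle is not solvable.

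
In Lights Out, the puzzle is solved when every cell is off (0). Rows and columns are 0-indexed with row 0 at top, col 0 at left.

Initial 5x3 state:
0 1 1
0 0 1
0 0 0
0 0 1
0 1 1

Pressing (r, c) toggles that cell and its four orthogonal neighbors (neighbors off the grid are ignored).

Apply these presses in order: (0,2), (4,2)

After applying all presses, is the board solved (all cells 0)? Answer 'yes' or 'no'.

Answer: yes

Derivation:
After press 1 at (0,2):
0 0 0
0 0 0
0 0 0
0 0 1
0 1 1

After press 2 at (4,2):
0 0 0
0 0 0
0 0 0
0 0 0
0 0 0

Lights still on: 0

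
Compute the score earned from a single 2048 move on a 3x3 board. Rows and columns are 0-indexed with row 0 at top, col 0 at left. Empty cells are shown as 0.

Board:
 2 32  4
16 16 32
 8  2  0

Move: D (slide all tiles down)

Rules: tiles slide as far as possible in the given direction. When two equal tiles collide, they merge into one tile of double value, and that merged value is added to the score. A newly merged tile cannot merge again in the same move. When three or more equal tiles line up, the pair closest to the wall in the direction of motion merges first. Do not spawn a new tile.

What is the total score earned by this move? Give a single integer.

Slide down:
col 0: [2, 16, 8] -> [2, 16, 8]  score +0 (running 0)
col 1: [32, 16, 2] -> [32, 16, 2]  score +0 (running 0)
col 2: [4, 32, 0] -> [0, 4, 32]  score +0 (running 0)
Board after move:
 2 32  0
16 16  4
 8  2 32

Answer: 0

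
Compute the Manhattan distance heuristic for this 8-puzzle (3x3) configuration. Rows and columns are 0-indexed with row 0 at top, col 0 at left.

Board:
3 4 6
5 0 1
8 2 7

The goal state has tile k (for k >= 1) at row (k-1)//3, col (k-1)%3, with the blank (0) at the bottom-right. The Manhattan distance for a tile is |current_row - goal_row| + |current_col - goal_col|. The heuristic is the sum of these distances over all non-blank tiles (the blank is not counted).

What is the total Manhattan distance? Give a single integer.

Answer: 14

Derivation:
Tile 3: (0,0)->(0,2) = 2
Tile 4: (0,1)->(1,0) = 2
Tile 6: (0,2)->(1,2) = 1
Tile 5: (1,0)->(1,1) = 1
Tile 1: (1,2)->(0,0) = 3
Tile 8: (2,0)->(2,1) = 1
Tile 2: (2,1)->(0,1) = 2
Tile 7: (2,2)->(2,0) = 2
Sum: 2 + 2 + 1 + 1 + 3 + 1 + 2 + 2 = 14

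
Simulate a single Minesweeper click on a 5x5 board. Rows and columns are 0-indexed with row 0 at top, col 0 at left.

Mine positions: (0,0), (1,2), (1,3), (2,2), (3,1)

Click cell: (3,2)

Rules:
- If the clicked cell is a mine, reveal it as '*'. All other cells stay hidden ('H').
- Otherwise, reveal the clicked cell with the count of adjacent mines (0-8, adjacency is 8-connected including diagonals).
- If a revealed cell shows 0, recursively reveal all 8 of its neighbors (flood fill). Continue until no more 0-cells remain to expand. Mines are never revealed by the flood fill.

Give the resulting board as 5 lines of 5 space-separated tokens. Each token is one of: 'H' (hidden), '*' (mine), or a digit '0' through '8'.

H H H H H
H H H H H
H H H H H
H H 2 H H
H H H H H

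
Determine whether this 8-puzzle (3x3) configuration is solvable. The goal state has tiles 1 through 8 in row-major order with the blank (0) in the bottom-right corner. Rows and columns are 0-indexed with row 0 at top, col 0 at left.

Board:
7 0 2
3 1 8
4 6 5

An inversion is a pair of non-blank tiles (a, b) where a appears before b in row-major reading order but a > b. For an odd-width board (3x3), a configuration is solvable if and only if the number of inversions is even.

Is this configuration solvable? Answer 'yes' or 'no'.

Inversions (pairs i<j in row-major order where tile[i] > tile[j] > 0): 12
12 is even, so the puzzle is solvable.

Answer: yes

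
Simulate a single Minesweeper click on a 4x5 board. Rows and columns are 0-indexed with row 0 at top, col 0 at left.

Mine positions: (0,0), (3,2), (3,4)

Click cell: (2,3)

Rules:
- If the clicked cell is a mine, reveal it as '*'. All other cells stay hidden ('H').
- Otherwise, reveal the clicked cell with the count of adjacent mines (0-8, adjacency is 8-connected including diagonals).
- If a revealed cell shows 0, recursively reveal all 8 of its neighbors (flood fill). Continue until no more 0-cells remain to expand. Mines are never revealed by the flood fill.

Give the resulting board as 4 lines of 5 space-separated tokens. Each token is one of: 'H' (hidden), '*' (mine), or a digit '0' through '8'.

H H H H H
H H H H H
H H H 2 H
H H H H H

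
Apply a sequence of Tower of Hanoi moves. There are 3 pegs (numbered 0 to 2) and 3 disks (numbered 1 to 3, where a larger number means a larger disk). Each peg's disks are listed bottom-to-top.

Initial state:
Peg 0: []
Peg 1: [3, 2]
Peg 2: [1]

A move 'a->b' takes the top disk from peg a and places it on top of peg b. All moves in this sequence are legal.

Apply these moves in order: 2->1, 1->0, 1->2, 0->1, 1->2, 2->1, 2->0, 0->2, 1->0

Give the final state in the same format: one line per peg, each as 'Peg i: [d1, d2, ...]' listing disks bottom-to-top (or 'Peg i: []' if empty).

After move 1 (2->1):
Peg 0: []
Peg 1: [3, 2, 1]
Peg 2: []

After move 2 (1->0):
Peg 0: [1]
Peg 1: [3, 2]
Peg 2: []

After move 3 (1->2):
Peg 0: [1]
Peg 1: [3]
Peg 2: [2]

After move 4 (0->1):
Peg 0: []
Peg 1: [3, 1]
Peg 2: [2]

After move 5 (1->2):
Peg 0: []
Peg 1: [3]
Peg 2: [2, 1]

After move 6 (2->1):
Peg 0: []
Peg 1: [3, 1]
Peg 2: [2]

After move 7 (2->0):
Peg 0: [2]
Peg 1: [3, 1]
Peg 2: []

After move 8 (0->2):
Peg 0: []
Peg 1: [3, 1]
Peg 2: [2]

After move 9 (1->0):
Peg 0: [1]
Peg 1: [3]
Peg 2: [2]

Answer: Peg 0: [1]
Peg 1: [3]
Peg 2: [2]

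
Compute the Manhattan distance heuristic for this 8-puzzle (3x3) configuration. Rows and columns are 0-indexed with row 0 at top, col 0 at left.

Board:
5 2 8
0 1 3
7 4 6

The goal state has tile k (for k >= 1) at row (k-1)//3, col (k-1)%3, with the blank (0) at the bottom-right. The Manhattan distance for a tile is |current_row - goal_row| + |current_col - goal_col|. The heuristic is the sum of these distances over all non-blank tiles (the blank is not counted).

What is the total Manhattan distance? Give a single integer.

Answer: 11

Derivation:
Tile 5: at (0,0), goal (1,1), distance |0-1|+|0-1| = 2
Tile 2: at (0,1), goal (0,1), distance |0-0|+|1-1| = 0
Tile 8: at (0,2), goal (2,1), distance |0-2|+|2-1| = 3
Tile 1: at (1,1), goal (0,0), distance |1-0|+|1-0| = 2
Tile 3: at (1,2), goal (0,2), distance |1-0|+|2-2| = 1
Tile 7: at (2,0), goal (2,0), distance |2-2|+|0-0| = 0
Tile 4: at (2,1), goal (1,0), distance |2-1|+|1-0| = 2
Tile 6: at (2,2), goal (1,2), distance |2-1|+|2-2| = 1
Sum: 2 + 0 + 3 + 2 + 1 + 0 + 2 + 1 = 11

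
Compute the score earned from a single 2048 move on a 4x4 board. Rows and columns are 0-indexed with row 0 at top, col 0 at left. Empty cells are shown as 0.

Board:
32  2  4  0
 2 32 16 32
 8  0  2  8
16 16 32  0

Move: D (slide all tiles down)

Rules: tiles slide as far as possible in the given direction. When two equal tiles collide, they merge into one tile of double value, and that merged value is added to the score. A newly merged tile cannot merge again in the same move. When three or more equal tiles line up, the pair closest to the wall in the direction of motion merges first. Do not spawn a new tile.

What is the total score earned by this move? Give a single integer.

Answer: 0

Derivation:
Slide down:
col 0: [32, 2, 8, 16] -> [32, 2, 8, 16]  score +0 (running 0)
col 1: [2, 32, 0, 16] -> [0, 2, 32, 16]  score +0 (running 0)
col 2: [4, 16, 2, 32] -> [4, 16, 2, 32]  score +0 (running 0)
col 3: [0, 32, 8, 0] -> [0, 0, 32, 8]  score +0 (running 0)
Board after move:
32  0  4  0
 2  2 16  0
 8 32  2 32
16 16 32  8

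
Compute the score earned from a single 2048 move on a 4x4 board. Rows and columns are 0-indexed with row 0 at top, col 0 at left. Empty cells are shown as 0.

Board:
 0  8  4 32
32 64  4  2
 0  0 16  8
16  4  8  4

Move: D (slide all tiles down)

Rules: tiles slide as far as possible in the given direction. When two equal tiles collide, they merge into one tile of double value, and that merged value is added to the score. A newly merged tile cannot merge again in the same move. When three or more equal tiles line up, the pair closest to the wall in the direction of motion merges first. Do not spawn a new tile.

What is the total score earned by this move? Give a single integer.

Slide down:
col 0: [0, 32, 0, 16] -> [0, 0, 32, 16]  score +0 (running 0)
col 1: [8, 64, 0, 4] -> [0, 8, 64, 4]  score +0 (running 0)
col 2: [4, 4, 16, 8] -> [0, 8, 16, 8]  score +8 (running 8)
col 3: [32, 2, 8, 4] -> [32, 2, 8, 4]  score +0 (running 8)
Board after move:
 0  0  0 32
 0  8  8  2
32 64 16  8
16  4  8  4

Answer: 8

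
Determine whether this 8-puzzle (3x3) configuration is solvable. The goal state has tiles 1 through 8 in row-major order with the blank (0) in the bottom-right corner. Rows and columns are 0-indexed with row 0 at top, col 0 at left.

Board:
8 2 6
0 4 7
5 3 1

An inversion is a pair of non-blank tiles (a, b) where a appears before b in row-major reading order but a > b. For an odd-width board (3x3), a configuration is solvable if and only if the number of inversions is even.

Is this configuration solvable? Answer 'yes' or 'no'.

Answer: yes

Derivation:
Inversions (pairs i<j in row-major order where tile[i] > tile[j] > 0): 20
20 is even, so the puzzle is solvable.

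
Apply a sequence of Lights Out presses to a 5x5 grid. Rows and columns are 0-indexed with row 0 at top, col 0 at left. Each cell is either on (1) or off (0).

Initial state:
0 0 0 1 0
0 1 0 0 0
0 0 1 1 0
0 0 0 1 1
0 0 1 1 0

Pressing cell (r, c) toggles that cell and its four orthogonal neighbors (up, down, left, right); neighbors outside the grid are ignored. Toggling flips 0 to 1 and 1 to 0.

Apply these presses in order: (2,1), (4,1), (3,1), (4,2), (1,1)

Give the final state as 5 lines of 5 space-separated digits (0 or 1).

After press 1 at (2,1):
0 0 0 1 0
0 0 0 0 0
1 1 0 1 0
0 1 0 1 1
0 0 1 1 0

After press 2 at (4,1):
0 0 0 1 0
0 0 0 0 0
1 1 0 1 0
0 0 0 1 1
1 1 0 1 0

After press 3 at (3,1):
0 0 0 1 0
0 0 0 0 0
1 0 0 1 0
1 1 1 1 1
1 0 0 1 0

After press 4 at (4,2):
0 0 0 1 0
0 0 0 0 0
1 0 0 1 0
1 1 0 1 1
1 1 1 0 0

After press 5 at (1,1):
0 1 0 1 0
1 1 1 0 0
1 1 0 1 0
1 1 0 1 1
1 1 1 0 0

Answer: 0 1 0 1 0
1 1 1 0 0
1 1 0 1 0
1 1 0 1 1
1 1 1 0 0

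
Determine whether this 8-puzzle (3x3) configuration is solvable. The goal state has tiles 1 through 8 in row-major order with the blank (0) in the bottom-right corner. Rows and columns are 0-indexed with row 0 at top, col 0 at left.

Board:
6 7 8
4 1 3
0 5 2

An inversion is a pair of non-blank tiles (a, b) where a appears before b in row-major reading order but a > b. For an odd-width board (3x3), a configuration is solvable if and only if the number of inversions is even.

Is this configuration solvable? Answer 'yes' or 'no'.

Inversions (pairs i<j in row-major order where tile[i] > tile[j] > 0): 20
20 is even, so the puzzle is solvable.

Answer: yes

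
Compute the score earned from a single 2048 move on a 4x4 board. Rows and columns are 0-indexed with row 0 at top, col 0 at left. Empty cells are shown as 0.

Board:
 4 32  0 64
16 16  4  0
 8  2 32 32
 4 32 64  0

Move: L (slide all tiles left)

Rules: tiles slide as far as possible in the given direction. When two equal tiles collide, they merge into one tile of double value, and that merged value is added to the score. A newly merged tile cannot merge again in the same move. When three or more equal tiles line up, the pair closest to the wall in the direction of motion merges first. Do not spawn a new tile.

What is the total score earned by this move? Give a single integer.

Answer: 96

Derivation:
Slide left:
row 0: [4, 32, 0, 64] -> [4, 32, 64, 0]  score +0 (running 0)
row 1: [16, 16, 4, 0] -> [32, 4, 0, 0]  score +32 (running 32)
row 2: [8, 2, 32, 32] -> [8, 2, 64, 0]  score +64 (running 96)
row 3: [4, 32, 64, 0] -> [4, 32, 64, 0]  score +0 (running 96)
Board after move:
 4 32 64  0
32  4  0  0
 8  2 64  0
 4 32 64  0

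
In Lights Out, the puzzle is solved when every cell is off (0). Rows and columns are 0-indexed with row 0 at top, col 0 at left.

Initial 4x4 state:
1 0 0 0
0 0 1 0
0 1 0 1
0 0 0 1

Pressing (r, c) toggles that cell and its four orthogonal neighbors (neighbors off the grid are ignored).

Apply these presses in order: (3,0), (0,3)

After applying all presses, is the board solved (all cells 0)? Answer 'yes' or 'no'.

After press 1 at (3,0):
1 0 0 0
0 0 1 0
1 1 0 1
1 1 0 1

After press 2 at (0,3):
1 0 1 1
0 0 1 1
1 1 0 1
1 1 0 1

Lights still on: 11

Answer: no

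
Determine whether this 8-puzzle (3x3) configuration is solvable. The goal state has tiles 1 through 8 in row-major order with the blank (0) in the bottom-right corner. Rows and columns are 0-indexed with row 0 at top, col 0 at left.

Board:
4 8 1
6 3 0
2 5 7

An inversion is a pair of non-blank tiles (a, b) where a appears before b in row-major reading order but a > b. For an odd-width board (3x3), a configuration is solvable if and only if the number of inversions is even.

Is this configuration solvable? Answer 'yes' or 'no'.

Answer: no

Derivation:
Inversions (pairs i<j in row-major order where tile[i] > tile[j] > 0): 13
13 is odd, so the puzzle is not solvable.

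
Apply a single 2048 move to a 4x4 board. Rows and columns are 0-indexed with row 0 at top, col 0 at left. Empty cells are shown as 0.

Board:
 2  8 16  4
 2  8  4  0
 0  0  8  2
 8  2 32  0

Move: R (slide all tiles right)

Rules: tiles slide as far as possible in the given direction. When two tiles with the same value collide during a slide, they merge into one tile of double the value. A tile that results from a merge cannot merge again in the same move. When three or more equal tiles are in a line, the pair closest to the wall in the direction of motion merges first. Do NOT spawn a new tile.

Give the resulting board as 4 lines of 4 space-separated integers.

Answer:  2  8 16  4
 0  2  8  4
 0  0  8  2
 0  8  2 32

Derivation:
Slide right:
row 0: [2, 8, 16, 4] -> [2, 8, 16, 4]
row 1: [2, 8, 4, 0] -> [0, 2, 8, 4]
row 2: [0, 0, 8, 2] -> [0, 0, 8, 2]
row 3: [8, 2, 32, 0] -> [0, 8, 2, 32]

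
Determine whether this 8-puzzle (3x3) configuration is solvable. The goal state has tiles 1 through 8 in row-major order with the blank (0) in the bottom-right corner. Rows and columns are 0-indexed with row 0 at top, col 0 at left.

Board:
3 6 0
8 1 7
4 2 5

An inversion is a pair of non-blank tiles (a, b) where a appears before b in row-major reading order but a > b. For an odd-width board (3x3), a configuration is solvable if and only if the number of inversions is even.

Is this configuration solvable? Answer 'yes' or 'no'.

Inversions (pairs i<j in row-major order where tile[i] > tile[j] > 0): 15
15 is odd, so the puzzle is not solvable.

Answer: no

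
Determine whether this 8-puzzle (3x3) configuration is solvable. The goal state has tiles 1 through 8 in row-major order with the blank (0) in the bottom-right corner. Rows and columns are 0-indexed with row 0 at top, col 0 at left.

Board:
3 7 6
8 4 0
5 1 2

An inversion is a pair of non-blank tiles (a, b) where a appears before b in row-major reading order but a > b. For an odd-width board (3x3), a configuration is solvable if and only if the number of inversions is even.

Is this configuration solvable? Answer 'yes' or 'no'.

Inversions (pairs i<j in row-major order where tile[i] > tile[j] > 0): 19
19 is odd, so the puzzle is not solvable.

Answer: no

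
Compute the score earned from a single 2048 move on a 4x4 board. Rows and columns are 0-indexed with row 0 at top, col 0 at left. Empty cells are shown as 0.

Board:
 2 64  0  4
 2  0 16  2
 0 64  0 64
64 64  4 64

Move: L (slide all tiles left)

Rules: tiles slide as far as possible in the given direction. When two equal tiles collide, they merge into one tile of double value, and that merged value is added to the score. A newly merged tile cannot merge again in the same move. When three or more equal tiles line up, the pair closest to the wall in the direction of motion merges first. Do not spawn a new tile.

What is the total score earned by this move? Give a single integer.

Answer: 256

Derivation:
Slide left:
row 0: [2, 64, 0, 4] -> [2, 64, 4, 0]  score +0 (running 0)
row 1: [2, 0, 16, 2] -> [2, 16, 2, 0]  score +0 (running 0)
row 2: [0, 64, 0, 64] -> [128, 0, 0, 0]  score +128 (running 128)
row 3: [64, 64, 4, 64] -> [128, 4, 64, 0]  score +128 (running 256)
Board after move:
  2  64   4   0
  2  16   2   0
128   0   0   0
128   4  64   0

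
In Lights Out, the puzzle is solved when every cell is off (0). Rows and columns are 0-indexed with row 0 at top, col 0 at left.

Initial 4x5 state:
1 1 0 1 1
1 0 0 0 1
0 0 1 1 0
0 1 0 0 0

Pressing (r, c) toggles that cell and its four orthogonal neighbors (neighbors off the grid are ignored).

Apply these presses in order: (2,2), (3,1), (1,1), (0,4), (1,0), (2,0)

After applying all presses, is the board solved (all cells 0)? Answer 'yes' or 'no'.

After press 1 at (2,2):
1 1 0 1 1
1 0 1 0 1
0 1 0 0 0
0 1 1 0 0

After press 2 at (3,1):
1 1 0 1 1
1 0 1 0 1
0 0 0 0 0
1 0 0 0 0

After press 3 at (1,1):
1 0 0 1 1
0 1 0 0 1
0 1 0 0 0
1 0 0 0 0

After press 4 at (0,4):
1 0 0 0 0
0 1 0 0 0
0 1 0 0 0
1 0 0 0 0

After press 5 at (1,0):
0 0 0 0 0
1 0 0 0 0
1 1 0 0 0
1 0 0 0 0

After press 6 at (2,0):
0 0 0 0 0
0 0 0 0 0
0 0 0 0 0
0 0 0 0 0

Lights still on: 0

Answer: yes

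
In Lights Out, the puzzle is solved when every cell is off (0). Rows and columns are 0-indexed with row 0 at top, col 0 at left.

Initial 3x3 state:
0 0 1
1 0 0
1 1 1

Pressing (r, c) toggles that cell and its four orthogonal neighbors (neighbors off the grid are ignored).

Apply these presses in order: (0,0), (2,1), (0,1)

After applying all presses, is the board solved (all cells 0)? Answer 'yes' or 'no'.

Answer: yes

Derivation:
After press 1 at (0,0):
1 1 1
0 0 0
1 1 1

After press 2 at (2,1):
1 1 1
0 1 0
0 0 0

After press 3 at (0,1):
0 0 0
0 0 0
0 0 0

Lights still on: 0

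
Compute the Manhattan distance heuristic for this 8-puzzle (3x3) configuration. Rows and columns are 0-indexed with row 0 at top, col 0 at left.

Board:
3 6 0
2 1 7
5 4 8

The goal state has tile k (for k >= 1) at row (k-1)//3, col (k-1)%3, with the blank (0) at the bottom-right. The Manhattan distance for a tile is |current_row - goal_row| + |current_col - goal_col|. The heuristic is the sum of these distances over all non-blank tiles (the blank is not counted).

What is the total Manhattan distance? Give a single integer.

Answer: 16

Derivation:
Tile 3: (0,0)->(0,2) = 2
Tile 6: (0,1)->(1,2) = 2
Tile 2: (1,0)->(0,1) = 2
Tile 1: (1,1)->(0,0) = 2
Tile 7: (1,2)->(2,0) = 3
Tile 5: (2,0)->(1,1) = 2
Tile 4: (2,1)->(1,0) = 2
Tile 8: (2,2)->(2,1) = 1
Sum: 2 + 2 + 2 + 2 + 3 + 2 + 2 + 1 = 16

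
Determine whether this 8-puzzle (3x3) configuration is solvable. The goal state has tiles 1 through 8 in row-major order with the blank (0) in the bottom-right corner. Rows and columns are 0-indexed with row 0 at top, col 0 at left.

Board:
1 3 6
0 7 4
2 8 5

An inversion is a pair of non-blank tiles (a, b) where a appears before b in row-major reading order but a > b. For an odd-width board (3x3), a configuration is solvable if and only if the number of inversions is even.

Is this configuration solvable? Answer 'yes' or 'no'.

Inversions (pairs i<j in row-major order where tile[i] > tile[j] > 0): 9
9 is odd, so the puzzle is not solvable.

Answer: no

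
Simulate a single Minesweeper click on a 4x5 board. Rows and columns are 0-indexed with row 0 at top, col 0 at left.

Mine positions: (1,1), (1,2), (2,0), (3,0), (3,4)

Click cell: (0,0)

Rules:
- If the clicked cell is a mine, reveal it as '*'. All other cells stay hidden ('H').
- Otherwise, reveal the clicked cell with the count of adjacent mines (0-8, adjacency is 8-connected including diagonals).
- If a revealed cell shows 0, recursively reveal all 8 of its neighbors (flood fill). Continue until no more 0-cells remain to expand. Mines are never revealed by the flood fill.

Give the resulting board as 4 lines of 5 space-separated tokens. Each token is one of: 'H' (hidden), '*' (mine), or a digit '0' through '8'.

1 H H H H
H H H H H
H H H H H
H H H H H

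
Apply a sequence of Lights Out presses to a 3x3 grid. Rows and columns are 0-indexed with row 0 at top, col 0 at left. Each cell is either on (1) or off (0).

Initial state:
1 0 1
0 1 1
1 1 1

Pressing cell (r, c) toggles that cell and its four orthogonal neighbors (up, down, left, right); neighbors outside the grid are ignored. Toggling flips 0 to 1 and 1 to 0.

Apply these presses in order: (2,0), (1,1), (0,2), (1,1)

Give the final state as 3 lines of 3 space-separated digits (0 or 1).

After press 1 at (2,0):
1 0 1
1 1 1
0 0 1

After press 2 at (1,1):
1 1 1
0 0 0
0 1 1

After press 3 at (0,2):
1 0 0
0 0 1
0 1 1

After press 4 at (1,1):
1 1 0
1 1 0
0 0 1

Answer: 1 1 0
1 1 0
0 0 1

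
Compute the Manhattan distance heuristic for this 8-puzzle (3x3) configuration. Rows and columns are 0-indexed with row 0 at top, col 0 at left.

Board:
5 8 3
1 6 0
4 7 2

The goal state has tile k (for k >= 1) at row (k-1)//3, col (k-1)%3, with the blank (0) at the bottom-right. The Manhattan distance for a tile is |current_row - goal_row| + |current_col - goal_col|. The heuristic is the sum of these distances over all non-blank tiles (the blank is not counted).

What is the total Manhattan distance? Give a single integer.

Tile 5: at (0,0), goal (1,1), distance |0-1|+|0-1| = 2
Tile 8: at (0,1), goal (2,1), distance |0-2|+|1-1| = 2
Tile 3: at (0,2), goal (0,2), distance |0-0|+|2-2| = 0
Tile 1: at (1,0), goal (0,0), distance |1-0|+|0-0| = 1
Tile 6: at (1,1), goal (1,2), distance |1-1|+|1-2| = 1
Tile 4: at (2,0), goal (1,0), distance |2-1|+|0-0| = 1
Tile 7: at (2,1), goal (2,0), distance |2-2|+|1-0| = 1
Tile 2: at (2,2), goal (0,1), distance |2-0|+|2-1| = 3
Sum: 2 + 2 + 0 + 1 + 1 + 1 + 1 + 3 = 11

Answer: 11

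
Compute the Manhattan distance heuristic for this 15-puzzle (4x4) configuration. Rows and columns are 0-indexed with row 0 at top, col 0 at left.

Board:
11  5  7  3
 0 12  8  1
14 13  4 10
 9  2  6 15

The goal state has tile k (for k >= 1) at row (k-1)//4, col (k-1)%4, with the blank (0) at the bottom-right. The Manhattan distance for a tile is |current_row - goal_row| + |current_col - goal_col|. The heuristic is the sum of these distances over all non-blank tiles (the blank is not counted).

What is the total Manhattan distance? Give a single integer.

Tile 11: at (0,0), goal (2,2), distance |0-2|+|0-2| = 4
Tile 5: at (0,1), goal (1,0), distance |0-1|+|1-0| = 2
Tile 7: at (0,2), goal (1,2), distance |0-1|+|2-2| = 1
Tile 3: at (0,3), goal (0,2), distance |0-0|+|3-2| = 1
Tile 12: at (1,1), goal (2,3), distance |1-2|+|1-3| = 3
Tile 8: at (1,2), goal (1,3), distance |1-1|+|2-3| = 1
Tile 1: at (1,3), goal (0,0), distance |1-0|+|3-0| = 4
Tile 14: at (2,0), goal (3,1), distance |2-3|+|0-1| = 2
Tile 13: at (2,1), goal (3,0), distance |2-3|+|1-0| = 2
Tile 4: at (2,2), goal (0,3), distance |2-0|+|2-3| = 3
Tile 10: at (2,3), goal (2,1), distance |2-2|+|3-1| = 2
Tile 9: at (3,0), goal (2,0), distance |3-2|+|0-0| = 1
Tile 2: at (3,1), goal (0,1), distance |3-0|+|1-1| = 3
Tile 6: at (3,2), goal (1,1), distance |3-1|+|2-1| = 3
Tile 15: at (3,3), goal (3,2), distance |3-3|+|3-2| = 1
Sum: 4 + 2 + 1 + 1 + 3 + 1 + 4 + 2 + 2 + 3 + 2 + 1 + 3 + 3 + 1 = 33

Answer: 33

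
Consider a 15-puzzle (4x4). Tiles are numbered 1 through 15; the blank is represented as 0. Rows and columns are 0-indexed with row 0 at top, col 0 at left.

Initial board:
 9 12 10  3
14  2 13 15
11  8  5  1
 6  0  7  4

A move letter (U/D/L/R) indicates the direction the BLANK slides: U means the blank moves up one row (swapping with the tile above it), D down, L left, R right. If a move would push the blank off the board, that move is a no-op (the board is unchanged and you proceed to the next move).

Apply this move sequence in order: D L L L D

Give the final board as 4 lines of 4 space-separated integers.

After move 1 (D):
 9 12 10  3
14  2 13 15
11  8  5  1
 6  0  7  4

After move 2 (L):
 9 12 10  3
14  2 13 15
11  8  5  1
 0  6  7  4

After move 3 (L):
 9 12 10  3
14  2 13 15
11  8  5  1
 0  6  7  4

After move 4 (L):
 9 12 10  3
14  2 13 15
11  8  5  1
 0  6  7  4

After move 5 (D):
 9 12 10  3
14  2 13 15
11  8  5  1
 0  6  7  4

Answer:  9 12 10  3
14  2 13 15
11  8  5  1
 0  6  7  4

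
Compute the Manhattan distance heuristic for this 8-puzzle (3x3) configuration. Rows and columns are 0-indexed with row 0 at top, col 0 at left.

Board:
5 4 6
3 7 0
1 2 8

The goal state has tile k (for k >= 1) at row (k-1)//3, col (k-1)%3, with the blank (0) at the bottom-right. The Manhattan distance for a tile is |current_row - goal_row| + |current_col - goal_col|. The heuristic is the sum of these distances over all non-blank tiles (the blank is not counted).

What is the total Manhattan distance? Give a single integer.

Tile 5: at (0,0), goal (1,1), distance |0-1|+|0-1| = 2
Tile 4: at (0,1), goal (1,0), distance |0-1|+|1-0| = 2
Tile 6: at (0,2), goal (1,2), distance |0-1|+|2-2| = 1
Tile 3: at (1,0), goal (0,2), distance |1-0|+|0-2| = 3
Tile 7: at (1,1), goal (2,0), distance |1-2|+|1-0| = 2
Tile 1: at (2,0), goal (0,0), distance |2-0|+|0-0| = 2
Tile 2: at (2,1), goal (0,1), distance |2-0|+|1-1| = 2
Tile 8: at (2,2), goal (2,1), distance |2-2|+|2-1| = 1
Sum: 2 + 2 + 1 + 3 + 2 + 2 + 2 + 1 = 15

Answer: 15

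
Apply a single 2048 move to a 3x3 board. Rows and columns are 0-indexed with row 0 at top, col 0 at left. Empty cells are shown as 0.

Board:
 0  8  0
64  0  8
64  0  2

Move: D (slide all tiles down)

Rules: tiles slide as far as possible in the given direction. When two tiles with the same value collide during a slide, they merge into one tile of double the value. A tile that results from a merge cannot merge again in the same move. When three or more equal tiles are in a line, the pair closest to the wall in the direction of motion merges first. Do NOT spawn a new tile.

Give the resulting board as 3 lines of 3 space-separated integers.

Slide down:
col 0: [0, 64, 64] -> [0, 0, 128]
col 1: [8, 0, 0] -> [0, 0, 8]
col 2: [0, 8, 2] -> [0, 8, 2]

Answer:   0   0   0
  0   0   8
128   8   2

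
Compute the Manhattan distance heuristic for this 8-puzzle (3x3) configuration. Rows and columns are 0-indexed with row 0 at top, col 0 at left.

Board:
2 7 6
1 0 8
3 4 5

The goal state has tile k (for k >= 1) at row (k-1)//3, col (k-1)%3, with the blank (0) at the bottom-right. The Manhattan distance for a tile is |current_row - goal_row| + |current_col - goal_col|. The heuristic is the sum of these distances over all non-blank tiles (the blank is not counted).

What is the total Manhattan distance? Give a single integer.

Tile 2: (0,0)->(0,1) = 1
Tile 7: (0,1)->(2,0) = 3
Tile 6: (0,2)->(1,2) = 1
Tile 1: (1,0)->(0,0) = 1
Tile 8: (1,2)->(2,1) = 2
Tile 3: (2,0)->(0,2) = 4
Tile 4: (2,1)->(1,0) = 2
Tile 5: (2,2)->(1,1) = 2
Sum: 1 + 3 + 1 + 1 + 2 + 4 + 2 + 2 = 16

Answer: 16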